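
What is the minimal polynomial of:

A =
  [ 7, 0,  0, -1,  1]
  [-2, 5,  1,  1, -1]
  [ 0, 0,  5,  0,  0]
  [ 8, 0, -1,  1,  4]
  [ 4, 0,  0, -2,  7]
x^3 - 15*x^2 + 75*x - 125

The characteristic polynomial is χ_A(x) = (x - 5)^5, so the eigenvalues are known. The minimal polynomial is
  m_A(x) = Π_λ (x − λ)^{k_λ}
where k_λ is the size of the *largest* Jordan block for λ (equivalently, the smallest k with (A − λI)^k v = 0 for every generalised eigenvector v of λ).

  λ = 5: largest Jordan block has size 3, contributing (x − 5)^3

So m_A(x) = (x - 5)^3 = x^3 - 15*x^2 + 75*x - 125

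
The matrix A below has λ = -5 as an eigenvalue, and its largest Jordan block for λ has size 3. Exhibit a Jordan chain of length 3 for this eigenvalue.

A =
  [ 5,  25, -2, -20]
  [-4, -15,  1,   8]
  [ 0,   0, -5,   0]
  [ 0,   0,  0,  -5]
A Jordan chain for λ = -5 of length 3:
v_1 = (5, -2, 0, 0)ᵀ
v_2 = (-2, 1, 0, 0)ᵀ
v_3 = (0, 0, 1, 0)ᵀ

Let N = A − (-5)·I. We want v_3 with N^3 v_3 = 0 but N^2 v_3 ≠ 0; then v_{j-1} := N · v_j for j = 3, …, 2.

Pick v_3 = (0, 0, 1, 0)ᵀ.
Then v_2 = N · v_3 = (-2, 1, 0, 0)ᵀ.
Then v_1 = N · v_2 = (5, -2, 0, 0)ᵀ.

Sanity check: (A − (-5)·I) v_1 = (0, 0, 0, 0)ᵀ = 0. ✓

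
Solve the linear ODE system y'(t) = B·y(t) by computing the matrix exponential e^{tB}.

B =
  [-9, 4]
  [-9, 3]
e^{tB} =
  [-6*t*exp(-3*t) + exp(-3*t), 4*t*exp(-3*t)]
  [-9*t*exp(-3*t), 6*t*exp(-3*t) + exp(-3*t)]

Strategy: write B = P · J · P⁻¹ where J is a Jordan canonical form, so e^{tB} = P · e^{tJ} · P⁻¹, and e^{tJ} can be computed block-by-block.

B has Jordan form
J =
  [-3,  1]
  [ 0, -3]
(up to reordering of blocks).

Per-block formulas:
  For a 2×2 Jordan block J_2(-3): exp(t · J_2(-3)) = e^(-3t)·(I + t·N), where N is the 2×2 nilpotent shift.

After assembling e^{tJ} and conjugating by P, we get:

e^{tB} =
  [-6*t*exp(-3*t) + exp(-3*t), 4*t*exp(-3*t)]
  [-9*t*exp(-3*t), 6*t*exp(-3*t) + exp(-3*t)]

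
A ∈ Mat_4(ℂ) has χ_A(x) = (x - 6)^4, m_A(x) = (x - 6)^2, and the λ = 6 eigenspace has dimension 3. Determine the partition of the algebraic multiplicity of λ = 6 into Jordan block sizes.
Block sizes for λ = 6: [2, 1, 1]

Step 1 — from the characteristic polynomial, algebraic multiplicity of λ = 6 is 4. From dim ker(A − (6)·I) = 3, there are exactly 3 Jordan blocks for λ = 6.
Step 2 — from the minimal polynomial, the factor (x − 6)^2 tells us the largest block for λ = 6 has size 2.
Step 3 — with total size 4, 3 blocks, and largest block 2, the block sizes (in nonincreasing order) are [2, 1, 1].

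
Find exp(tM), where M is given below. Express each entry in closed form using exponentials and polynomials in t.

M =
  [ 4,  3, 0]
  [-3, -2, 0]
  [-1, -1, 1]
e^{tM} =
  [3*t*exp(t) + exp(t), 3*t*exp(t), 0]
  [-3*t*exp(t), -3*t*exp(t) + exp(t), 0]
  [-t*exp(t), -t*exp(t), exp(t)]

Strategy: write M = P · J · P⁻¹ where J is a Jordan canonical form, so e^{tM} = P · e^{tJ} · P⁻¹, and e^{tJ} can be computed block-by-block.

M has Jordan form
J =
  [1, 1, 0]
  [0, 1, 0]
  [0, 0, 1]
(up to reordering of blocks).

Per-block formulas:
  For a 2×2 Jordan block J_2(1): exp(t · J_2(1)) = e^(1t)·(I + t·N), where N is the 2×2 nilpotent shift.
  For a 1×1 block at λ = 1: exp(t · [1]) = [e^(1t)].

After assembling e^{tJ} and conjugating by P, we get:

e^{tM} =
  [3*t*exp(t) + exp(t), 3*t*exp(t), 0]
  [-3*t*exp(t), -3*t*exp(t) + exp(t), 0]
  [-t*exp(t), -t*exp(t), exp(t)]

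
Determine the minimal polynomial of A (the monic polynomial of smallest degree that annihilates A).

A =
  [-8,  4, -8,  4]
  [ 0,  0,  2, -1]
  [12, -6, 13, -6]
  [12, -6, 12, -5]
x^3 + x^2 - 2*x

The characteristic polynomial is χ_A(x) = x*(x - 1)^2*(x + 2), so the eigenvalues are known. The minimal polynomial is
  m_A(x) = Π_λ (x − λ)^{k_λ}
where k_λ is the size of the *largest* Jordan block for λ (equivalently, the smallest k with (A − λI)^k v = 0 for every generalised eigenvector v of λ).

  λ = -2: largest Jordan block has size 1, contributing (x + 2)
  λ = 0: largest Jordan block has size 1, contributing (x − 0)
  λ = 1: largest Jordan block has size 1, contributing (x − 1)

So m_A(x) = x*(x - 1)*(x + 2) = x^3 + x^2 - 2*x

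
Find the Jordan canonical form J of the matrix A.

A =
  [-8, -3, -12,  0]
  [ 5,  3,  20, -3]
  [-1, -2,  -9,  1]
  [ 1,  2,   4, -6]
J_3(-5) ⊕ J_1(-5)

The characteristic polynomial is
  det(x·I − A) = x^4 + 20*x^3 + 150*x^2 + 500*x + 625 = (x + 5)^4

Eigenvalues and multiplicities (the geometric multiplicity of λ is n − rank(A − λI), which equals the number of Jordan blocks for λ):
  λ = -5: algebraic multiplicity = 4, geometric multiplicity = 2

Determining the block sizes for each eigenvalue:
  λ = -5: with am = 4 and gm = 2, the partition is not yet determined (e.g. several partitions of 4 into 2 parts exist). Let N = A − (-5)·I. Computing rank(N^1) = 2, rank(N^2) = 1, rank(N^3) = 0; the number of blocks of size ≥ j is rank(N^{j−1}) − rank(N^j), giving [2, 1, 1]. So we have 1 block(s) of size 3, 1 block(s) of size 1 → block sizes [3, 1]

Assembling the blocks gives a Jordan form
J =
  [-5,  1,  0,  0]
  [ 0, -5,  1,  0]
  [ 0,  0, -5,  0]
  [ 0,  0,  0, -5]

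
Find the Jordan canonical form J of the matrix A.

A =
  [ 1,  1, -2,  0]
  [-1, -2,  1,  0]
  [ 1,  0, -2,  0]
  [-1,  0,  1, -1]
J_3(-1) ⊕ J_1(-1)

The characteristic polynomial is
  det(x·I − A) = x^4 + 4*x^3 + 6*x^2 + 4*x + 1 = (x + 1)^4

Eigenvalues and multiplicities (the geometric multiplicity of λ is n − rank(A − λI), which equals the number of Jordan blocks for λ):
  λ = -1: algebraic multiplicity = 4, geometric multiplicity = 2

Determining the block sizes for each eigenvalue:
  λ = -1: with am = 4 and gm = 2, the partition is not yet determined (e.g. several partitions of 4 into 2 parts exist). Let N = A − (-1)·I. Computing rank(N^1) = 2, rank(N^2) = 1, rank(N^3) = 0; the number of blocks of size ≥ j is rank(N^{j−1}) − rank(N^j), giving [2, 1, 1]. So we have 1 block(s) of size 3, 1 block(s) of size 1 → block sizes [3, 1]

Assembling the blocks gives a Jordan form
J =
  [-1,  1,  0,  0]
  [ 0, -1,  1,  0]
  [ 0,  0, -1,  0]
  [ 0,  0,  0, -1]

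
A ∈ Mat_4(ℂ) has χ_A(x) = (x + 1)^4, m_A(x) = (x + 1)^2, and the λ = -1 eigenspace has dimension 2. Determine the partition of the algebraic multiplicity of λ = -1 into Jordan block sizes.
Block sizes for λ = -1: [2, 2]

Step 1 — from the characteristic polynomial, algebraic multiplicity of λ = -1 is 4. From dim ker(A − (-1)·I) = 2, there are exactly 2 Jordan blocks for λ = -1.
Step 2 — from the minimal polynomial, the factor (x + 1)^2 tells us the largest block for λ = -1 has size 2.
Step 3 — with total size 4, 2 blocks, and largest block 2, the block sizes (in nonincreasing order) are [2, 2].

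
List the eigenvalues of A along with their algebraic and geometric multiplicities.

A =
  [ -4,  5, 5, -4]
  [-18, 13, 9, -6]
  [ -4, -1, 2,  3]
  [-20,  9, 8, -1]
λ = -2: alg = 1, geom = 1; λ = 4: alg = 3, geom = 1

Step 1 — factor the characteristic polynomial to read off the algebraic multiplicities:
  χ_A(x) = (x - 4)^3*(x + 2)

Step 2 — compute geometric multiplicities via the rank-nullity identity g(λ) = n − rank(A − λI):
  rank(A − (-2)·I) = 3, so dim ker(A − (-2)·I) = n − 3 = 1
  rank(A − (4)·I) = 3, so dim ker(A − (4)·I) = n − 3 = 1

Summary:
  λ = -2: algebraic multiplicity = 1, geometric multiplicity = 1
  λ = 4: algebraic multiplicity = 3, geometric multiplicity = 1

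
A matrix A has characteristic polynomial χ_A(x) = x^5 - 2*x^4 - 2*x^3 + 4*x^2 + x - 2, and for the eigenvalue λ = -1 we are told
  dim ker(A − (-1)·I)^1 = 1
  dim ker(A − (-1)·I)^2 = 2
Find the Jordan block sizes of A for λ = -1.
Block sizes for λ = -1: [2]

From the dimensions of kernels of powers, the number of Jordan blocks of size at least j is d_j − d_{j−1} where d_j = dim ker(N^j) (with d_0 = 0). Computing the differences gives [1, 1].
The number of blocks of size exactly k is (#blocks of size ≥ k) − (#blocks of size ≥ k + 1), so the partition is: 1 block(s) of size 2.
In nonincreasing order the block sizes are [2].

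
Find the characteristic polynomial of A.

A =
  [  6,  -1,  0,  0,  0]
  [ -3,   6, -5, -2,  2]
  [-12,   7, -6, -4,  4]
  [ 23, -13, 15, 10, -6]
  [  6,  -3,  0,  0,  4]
x^5 - 20*x^4 + 160*x^3 - 640*x^2 + 1280*x - 1024

Expanding det(x·I − A) (e.g. by cofactor expansion or by noting that A is similar to its Jordan form J, which has the same characteristic polynomial as A) gives
  χ_A(x) = x^5 - 20*x^4 + 160*x^3 - 640*x^2 + 1280*x - 1024
which factors as (x - 4)^5. The eigenvalues (with algebraic multiplicities) are λ = 4 with multiplicity 5.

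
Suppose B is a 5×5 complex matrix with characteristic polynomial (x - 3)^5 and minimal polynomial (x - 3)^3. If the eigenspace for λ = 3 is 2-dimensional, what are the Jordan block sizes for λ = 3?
Block sizes for λ = 3: [3, 2]

Step 1 — from the characteristic polynomial, algebraic multiplicity of λ = 3 is 5. From dim ker(B − (3)·I) = 2, there are exactly 2 Jordan blocks for λ = 3.
Step 2 — from the minimal polynomial, the factor (x − 3)^3 tells us the largest block for λ = 3 has size 3.
Step 3 — with total size 5, 2 blocks, and largest block 3, the block sizes (in nonincreasing order) are [3, 2].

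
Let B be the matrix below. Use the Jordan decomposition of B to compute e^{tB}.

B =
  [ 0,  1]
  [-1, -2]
e^{tB} =
  [t*exp(-t) + exp(-t), t*exp(-t)]
  [-t*exp(-t), -t*exp(-t) + exp(-t)]

Strategy: write B = P · J · P⁻¹ where J is a Jordan canonical form, so e^{tB} = P · e^{tJ} · P⁻¹, and e^{tJ} can be computed block-by-block.

B has Jordan form
J =
  [-1,  1]
  [ 0, -1]
(up to reordering of blocks).

Per-block formulas:
  For a 2×2 Jordan block J_2(-1): exp(t · J_2(-1)) = e^(-1t)·(I + t·N), where N is the 2×2 nilpotent shift.

After assembling e^{tJ} and conjugating by P, we get:

e^{tB} =
  [t*exp(-t) + exp(-t), t*exp(-t)]
  [-t*exp(-t), -t*exp(-t) + exp(-t)]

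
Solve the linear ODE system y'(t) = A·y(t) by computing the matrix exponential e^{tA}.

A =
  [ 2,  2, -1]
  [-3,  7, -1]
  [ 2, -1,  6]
e^{tA} =
  [t^2*exp(5*t)/2 - 3*t*exp(5*t) + exp(5*t), -t^2*exp(5*t)/2 + 2*t*exp(5*t), -t*exp(5*t)]
  [t^2*exp(5*t)/2 - 3*t*exp(5*t), -t^2*exp(5*t)/2 + 2*t*exp(5*t) + exp(5*t), -t*exp(5*t)]
  [-t^2*exp(5*t)/2 + 2*t*exp(5*t), t^2*exp(5*t)/2 - t*exp(5*t), t*exp(5*t) + exp(5*t)]

Strategy: write A = P · J · P⁻¹ where J is a Jordan canonical form, so e^{tA} = P · e^{tJ} · P⁻¹, and e^{tJ} can be computed block-by-block.

A has Jordan form
J =
  [5, 1, 0]
  [0, 5, 1]
  [0, 0, 5]
(up to reordering of blocks).

Per-block formulas:
  For a 3×3 Jordan block J_3(5): exp(t · J_3(5)) = e^(5t)·(I + t·N + (t^2/2)·N^2), where N is the 3×3 nilpotent shift.

After assembling e^{tJ} and conjugating by P, we get:

e^{tA} =
  [t^2*exp(5*t)/2 - 3*t*exp(5*t) + exp(5*t), -t^2*exp(5*t)/2 + 2*t*exp(5*t), -t*exp(5*t)]
  [t^2*exp(5*t)/2 - 3*t*exp(5*t), -t^2*exp(5*t)/2 + 2*t*exp(5*t) + exp(5*t), -t*exp(5*t)]
  [-t^2*exp(5*t)/2 + 2*t*exp(5*t), t^2*exp(5*t)/2 - t*exp(5*t), t*exp(5*t) + exp(5*t)]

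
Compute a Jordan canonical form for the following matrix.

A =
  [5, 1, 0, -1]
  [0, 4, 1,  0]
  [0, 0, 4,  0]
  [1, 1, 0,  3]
J_3(4) ⊕ J_1(4)

The characteristic polynomial is
  det(x·I − A) = x^4 - 16*x^3 + 96*x^2 - 256*x + 256 = (x - 4)^4

Eigenvalues and multiplicities (the geometric multiplicity of λ is n − rank(A − λI), which equals the number of Jordan blocks for λ):
  λ = 4: algebraic multiplicity = 4, geometric multiplicity = 2

Determining the block sizes for each eigenvalue:
  λ = 4: with am = 4 and gm = 2, the partition is not yet determined (e.g. several partitions of 4 into 2 parts exist). Let N = A − (4)·I. Computing rank(N^1) = 2, rank(N^2) = 1, rank(N^3) = 0; the number of blocks of size ≥ j is rank(N^{j−1}) − rank(N^j), giving [2, 1, 1]. So we have 1 block(s) of size 3, 1 block(s) of size 1 → block sizes [3, 1]

Assembling the blocks gives a Jordan form
J =
  [4, 1, 0, 0]
  [0, 4, 1, 0]
  [0, 0, 4, 0]
  [0, 0, 0, 4]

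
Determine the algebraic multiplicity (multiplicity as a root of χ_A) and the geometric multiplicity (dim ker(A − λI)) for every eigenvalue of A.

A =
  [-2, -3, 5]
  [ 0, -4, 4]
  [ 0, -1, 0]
λ = -2: alg = 3, geom = 1

Step 1 — factor the characteristic polynomial to read off the algebraic multiplicities:
  χ_A(x) = (x + 2)^3

Step 2 — compute geometric multiplicities via the rank-nullity identity g(λ) = n − rank(A − λI):
  rank(A − (-2)·I) = 2, so dim ker(A − (-2)·I) = n − 2 = 1

Summary:
  λ = -2: algebraic multiplicity = 3, geometric multiplicity = 1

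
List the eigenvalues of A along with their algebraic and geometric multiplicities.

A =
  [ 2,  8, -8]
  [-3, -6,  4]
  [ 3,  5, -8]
λ = -4: alg = 3, geom = 1

Step 1 — factor the characteristic polynomial to read off the algebraic multiplicities:
  χ_A(x) = (x + 4)^3

Step 2 — compute geometric multiplicities via the rank-nullity identity g(λ) = n − rank(A − λI):
  rank(A − (-4)·I) = 2, so dim ker(A − (-4)·I) = n − 2 = 1

Summary:
  λ = -4: algebraic multiplicity = 3, geometric multiplicity = 1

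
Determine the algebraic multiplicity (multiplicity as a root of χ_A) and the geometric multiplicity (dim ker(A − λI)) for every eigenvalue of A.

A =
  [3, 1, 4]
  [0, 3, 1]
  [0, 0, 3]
λ = 3: alg = 3, geom = 1

Step 1 — factor the characteristic polynomial to read off the algebraic multiplicities:
  χ_A(x) = (x - 3)^3

Step 2 — compute geometric multiplicities via the rank-nullity identity g(λ) = n − rank(A − λI):
  rank(A − (3)·I) = 2, so dim ker(A − (3)·I) = n − 2 = 1

Summary:
  λ = 3: algebraic multiplicity = 3, geometric multiplicity = 1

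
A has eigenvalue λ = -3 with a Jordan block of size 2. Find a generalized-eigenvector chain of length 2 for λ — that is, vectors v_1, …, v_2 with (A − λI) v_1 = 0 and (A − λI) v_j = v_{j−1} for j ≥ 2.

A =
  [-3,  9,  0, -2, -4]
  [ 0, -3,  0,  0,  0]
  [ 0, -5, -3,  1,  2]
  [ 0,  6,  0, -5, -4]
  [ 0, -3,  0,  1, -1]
A Jordan chain for λ = -3 of length 2:
v_1 = (9, 0, -5, 6, -3)ᵀ
v_2 = (0, 1, 0, 0, 0)ᵀ

Let N = A − (-3)·I. We want v_2 with N^2 v_2 = 0 but N^1 v_2 ≠ 0; then v_{j-1} := N · v_j for j = 2, …, 2.

Pick v_2 = (0, 1, 0, 0, 0)ᵀ.
Then v_1 = N · v_2 = (9, 0, -5, 6, -3)ᵀ.

Sanity check: (A − (-3)·I) v_1 = (0, 0, 0, 0, 0)ᵀ = 0. ✓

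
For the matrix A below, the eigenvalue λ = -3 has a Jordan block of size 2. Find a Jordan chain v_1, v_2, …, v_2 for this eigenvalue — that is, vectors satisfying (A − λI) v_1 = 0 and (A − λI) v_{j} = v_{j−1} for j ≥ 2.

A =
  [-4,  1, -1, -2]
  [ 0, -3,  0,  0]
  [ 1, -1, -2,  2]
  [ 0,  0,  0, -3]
A Jordan chain for λ = -3 of length 2:
v_1 = (-1, 0, 1, 0)ᵀ
v_2 = (1, 0, 0, 0)ᵀ

Let N = A − (-3)·I. We want v_2 with N^2 v_2 = 0 but N^1 v_2 ≠ 0; then v_{j-1} := N · v_j for j = 2, …, 2.

Pick v_2 = (1, 0, 0, 0)ᵀ.
Then v_1 = N · v_2 = (-1, 0, 1, 0)ᵀ.

Sanity check: (A − (-3)·I) v_1 = (0, 0, 0, 0)ᵀ = 0. ✓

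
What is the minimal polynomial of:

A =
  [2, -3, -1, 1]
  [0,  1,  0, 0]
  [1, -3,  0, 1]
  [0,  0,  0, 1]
x^2 - 2*x + 1

The characteristic polynomial is χ_A(x) = (x - 1)^4, so the eigenvalues are known. The minimal polynomial is
  m_A(x) = Π_λ (x − λ)^{k_λ}
where k_λ is the size of the *largest* Jordan block for λ (equivalently, the smallest k with (A − λI)^k v = 0 for every generalised eigenvector v of λ).

  λ = 1: largest Jordan block has size 2, contributing (x − 1)^2

So m_A(x) = (x - 1)^2 = x^2 - 2*x + 1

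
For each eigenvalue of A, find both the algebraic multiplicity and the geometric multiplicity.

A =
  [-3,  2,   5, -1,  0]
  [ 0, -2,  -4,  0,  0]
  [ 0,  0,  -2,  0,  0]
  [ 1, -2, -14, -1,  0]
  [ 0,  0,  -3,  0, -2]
λ = -2: alg = 5, geom = 3

Step 1 — factor the characteristic polynomial to read off the algebraic multiplicities:
  χ_A(x) = (x + 2)^5

Step 2 — compute geometric multiplicities via the rank-nullity identity g(λ) = n − rank(A − λI):
  rank(A − (-2)·I) = 2, so dim ker(A − (-2)·I) = n − 2 = 3

Summary:
  λ = -2: algebraic multiplicity = 5, geometric multiplicity = 3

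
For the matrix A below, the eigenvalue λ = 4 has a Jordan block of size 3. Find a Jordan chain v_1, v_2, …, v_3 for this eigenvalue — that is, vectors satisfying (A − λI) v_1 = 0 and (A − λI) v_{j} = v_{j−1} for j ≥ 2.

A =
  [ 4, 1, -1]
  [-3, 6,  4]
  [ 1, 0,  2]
A Jordan chain for λ = 4 of length 3:
v_1 = (-4, -2, -2)ᵀ
v_2 = (0, -3, 1)ᵀ
v_3 = (1, 0, 0)ᵀ

Let N = A − (4)·I. We want v_3 with N^3 v_3 = 0 but N^2 v_3 ≠ 0; then v_{j-1} := N · v_j for j = 3, …, 2.

Pick v_3 = (1, 0, 0)ᵀ.
Then v_2 = N · v_3 = (0, -3, 1)ᵀ.
Then v_1 = N · v_2 = (-4, -2, -2)ᵀ.

Sanity check: (A − (4)·I) v_1 = (0, 0, 0)ᵀ = 0. ✓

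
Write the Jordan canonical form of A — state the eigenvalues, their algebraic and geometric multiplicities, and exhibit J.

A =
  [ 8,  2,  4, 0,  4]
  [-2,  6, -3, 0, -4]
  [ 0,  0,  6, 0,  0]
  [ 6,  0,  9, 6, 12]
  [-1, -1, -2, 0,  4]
J_3(6) ⊕ J_1(6) ⊕ J_1(6)

The characteristic polynomial is
  det(x·I − A) = x^5 - 30*x^4 + 360*x^3 - 2160*x^2 + 6480*x - 7776 = (x - 6)^5

Eigenvalues and multiplicities (the geometric multiplicity of λ is n − rank(A − λI), which equals the number of Jordan blocks for λ):
  λ = 6: algebraic multiplicity = 5, geometric multiplicity = 3

Determining the block sizes for each eigenvalue:
  λ = 6: with am = 5 and gm = 3, the partition is not yet determined (e.g. several partitions of 5 into 3 parts exist). Let N = A − (6)·I. Computing rank(N^1) = 2, rank(N^2) = 1, rank(N^3) = 0; the number of blocks of size ≥ j is rank(N^{j−1}) − rank(N^j), giving [3, 1, 1]. So we have 1 block(s) of size 3, 2 block(s) of size 1 → block sizes [3, 1, 1]

Assembling the blocks gives a Jordan form
J =
  [6, 1, 0, 0, 0]
  [0, 6, 1, 0, 0]
  [0, 0, 6, 0, 0]
  [0, 0, 0, 6, 0]
  [0, 0, 0, 0, 6]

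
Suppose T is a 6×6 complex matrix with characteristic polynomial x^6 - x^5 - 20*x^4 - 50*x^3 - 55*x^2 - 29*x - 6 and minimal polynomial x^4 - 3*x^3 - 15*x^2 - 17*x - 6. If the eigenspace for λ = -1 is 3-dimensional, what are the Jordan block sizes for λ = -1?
Block sizes for λ = -1: [3, 1, 1]

Step 1 — from the characteristic polynomial, algebraic multiplicity of λ = -1 is 5. From dim ker(T − (-1)·I) = 3, there are exactly 3 Jordan blocks for λ = -1.
Step 2 — from the minimal polynomial, the factor (x + 1)^3 tells us the largest block for λ = -1 has size 3.
Step 3 — with total size 5, 3 blocks, and largest block 3, the block sizes (in nonincreasing order) are [3, 1, 1].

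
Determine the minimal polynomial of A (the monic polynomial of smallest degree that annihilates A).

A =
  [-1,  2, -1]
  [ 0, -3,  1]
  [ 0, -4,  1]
x^2 + 2*x + 1

The characteristic polynomial is χ_A(x) = (x + 1)^3, so the eigenvalues are known. The minimal polynomial is
  m_A(x) = Π_λ (x − λ)^{k_λ}
where k_λ is the size of the *largest* Jordan block for λ (equivalently, the smallest k with (A − λI)^k v = 0 for every generalised eigenvector v of λ).

  λ = -1: largest Jordan block has size 2, contributing (x + 1)^2

So m_A(x) = (x + 1)^2 = x^2 + 2*x + 1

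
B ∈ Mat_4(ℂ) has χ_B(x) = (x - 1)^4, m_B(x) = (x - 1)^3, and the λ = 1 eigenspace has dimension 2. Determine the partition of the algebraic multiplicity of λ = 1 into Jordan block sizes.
Block sizes for λ = 1: [3, 1]

Step 1 — from the characteristic polynomial, algebraic multiplicity of λ = 1 is 4. From dim ker(B − (1)·I) = 2, there are exactly 2 Jordan blocks for λ = 1.
Step 2 — from the minimal polynomial, the factor (x − 1)^3 tells us the largest block for λ = 1 has size 3.
Step 3 — with total size 4, 2 blocks, and largest block 3, the block sizes (in nonincreasing order) are [3, 1].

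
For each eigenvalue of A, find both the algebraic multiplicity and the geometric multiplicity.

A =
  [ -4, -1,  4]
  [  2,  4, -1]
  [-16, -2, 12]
λ = 4: alg = 3, geom = 1

Step 1 — factor the characteristic polynomial to read off the algebraic multiplicities:
  χ_A(x) = (x - 4)^3

Step 2 — compute geometric multiplicities via the rank-nullity identity g(λ) = n − rank(A − λI):
  rank(A − (4)·I) = 2, so dim ker(A − (4)·I) = n − 2 = 1

Summary:
  λ = 4: algebraic multiplicity = 3, geometric multiplicity = 1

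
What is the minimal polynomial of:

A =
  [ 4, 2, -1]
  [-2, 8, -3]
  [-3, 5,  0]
x^3 - 12*x^2 + 48*x - 64

The characteristic polynomial is χ_A(x) = (x - 4)^3, so the eigenvalues are known. The minimal polynomial is
  m_A(x) = Π_λ (x − λ)^{k_λ}
where k_λ is the size of the *largest* Jordan block for λ (equivalently, the smallest k with (A − λI)^k v = 0 for every generalised eigenvector v of λ).

  λ = 4: largest Jordan block has size 3, contributing (x − 4)^3

So m_A(x) = (x - 4)^3 = x^3 - 12*x^2 + 48*x - 64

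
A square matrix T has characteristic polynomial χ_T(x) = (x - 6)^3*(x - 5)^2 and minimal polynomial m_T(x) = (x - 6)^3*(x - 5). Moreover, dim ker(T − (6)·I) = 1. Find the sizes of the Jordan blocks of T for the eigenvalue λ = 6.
Block sizes for λ = 6: [3]

Step 1 — from the characteristic polynomial, algebraic multiplicity of λ = 6 is 3. From dim ker(T − (6)·I) = 1, there are exactly 1 Jordan blocks for λ = 6.
Step 2 — from the minimal polynomial, the factor (x − 6)^3 tells us the largest block for λ = 6 has size 3.
Step 3 — with total size 3, 1 blocks, and largest block 3, the block sizes (in nonincreasing order) are [3].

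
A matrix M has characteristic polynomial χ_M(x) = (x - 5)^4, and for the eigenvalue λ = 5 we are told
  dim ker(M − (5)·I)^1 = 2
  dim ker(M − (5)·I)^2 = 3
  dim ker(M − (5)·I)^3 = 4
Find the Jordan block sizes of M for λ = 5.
Block sizes for λ = 5: [3, 1]

From the dimensions of kernels of powers, the number of Jordan blocks of size at least j is d_j − d_{j−1} where d_j = dim ker(N^j) (with d_0 = 0). Computing the differences gives [2, 1, 1].
The number of blocks of size exactly k is (#blocks of size ≥ k) − (#blocks of size ≥ k + 1), so the partition is: 1 block(s) of size 1, 1 block(s) of size 3.
In nonincreasing order the block sizes are [3, 1].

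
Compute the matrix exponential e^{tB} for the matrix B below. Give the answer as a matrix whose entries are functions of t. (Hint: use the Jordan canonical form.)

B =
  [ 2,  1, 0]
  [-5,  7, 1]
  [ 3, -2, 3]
e^{tB} =
  [-t^2*exp(4*t)/2 - 2*t*exp(4*t) + exp(4*t), t^2*exp(4*t)/2 + t*exp(4*t), t^2*exp(4*t)/2]
  [-t^2*exp(4*t) - 5*t*exp(4*t), t^2*exp(4*t) + 3*t*exp(4*t) + exp(4*t), t^2*exp(4*t) + t*exp(4*t)]
  [t^2*exp(4*t)/2 + 3*t*exp(4*t), -t^2*exp(4*t)/2 - 2*t*exp(4*t), -t^2*exp(4*t)/2 - t*exp(4*t) + exp(4*t)]

Strategy: write B = P · J · P⁻¹ where J is a Jordan canonical form, so e^{tB} = P · e^{tJ} · P⁻¹, and e^{tJ} can be computed block-by-block.

B has Jordan form
J =
  [4, 1, 0]
  [0, 4, 1]
  [0, 0, 4]
(up to reordering of blocks).

Per-block formulas:
  For a 3×3 Jordan block J_3(4): exp(t · J_3(4)) = e^(4t)·(I + t·N + (t^2/2)·N^2), where N is the 3×3 nilpotent shift.

After assembling e^{tJ} and conjugating by P, we get:

e^{tB} =
  [-t^2*exp(4*t)/2 - 2*t*exp(4*t) + exp(4*t), t^2*exp(4*t)/2 + t*exp(4*t), t^2*exp(4*t)/2]
  [-t^2*exp(4*t) - 5*t*exp(4*t), t^2*exp(4*t) + 3*t*exp(4*t) + exp(4*t), t^2*exp(4*t) + t*exp(4*t)]
  [t^2*exp(4*t)/2 + 3*t*exp(4*t), -t^2*exp(4*t)/2 - 2*t*exp(4*t), -t^2*exp(4*t)/2 - t*exp(4*t) + exp(4*t)]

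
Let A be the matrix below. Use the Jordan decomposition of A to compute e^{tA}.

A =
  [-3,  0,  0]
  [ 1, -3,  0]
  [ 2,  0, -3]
e^{tA} =
  [exp(-3*t), 0, 0]
  [t*exp(-3*t), exp(-3*t), 0]
  [2*t*exp(-3*t), 0, exp(-3*t)]

Strategy: write A = P · J · P⁻¹ where J is a Jordan canonical form, so e^{tA} = P · e^{tJ} · P⁻¹, and e^{tJ} can be computed block-by-block.

A has Jordan form
J =
  [-3,  1,  0]
  [ 0, -3,  0]
  [ 0,  0, -3]
(up to reordering of blocks).

Per-block formulas:
  For a 2×2 Jordan block J_2(-3): exp(t · J_2(-3)) = e^(-3t)·(I + t·N), where N is the 2×2 nilpotent shift.
  For a 1×1 block at λ = -3: exp(t · [-3]) = [e^(-3t)].

After assembling e^{tJ} and conjugating by P, we get:

e^{tA} =
  [exp(-3*t), 0, 0]
  [t*exp(-3*t), exp(-3*t), 0]
  [2*t*exp(-3*t), 0, exp(-3*t)]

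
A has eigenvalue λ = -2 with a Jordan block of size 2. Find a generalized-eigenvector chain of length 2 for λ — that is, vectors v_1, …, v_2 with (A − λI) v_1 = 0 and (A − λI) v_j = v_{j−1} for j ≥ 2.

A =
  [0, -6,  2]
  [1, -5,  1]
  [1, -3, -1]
A Jordan chain for λ = -2 of length 2:
v_1 = (2, 1, 1)ᵀ
v_2 = (1, 0, 0)ᵀ

Let N = A − (-2)·I. We want v_2 with N^2 v_2 = 0 but N^1 v_2 ≠ 0; then v_{j-1} := N · v_j for j = 2, …, 2.

Pick v_2 = (1, 0, 0)ᵀ.
Then v_1 = N · v_2 = (2, 1, 1)ᵀ.

Sanity check: (A − (-2)·I) v_1 = (0, 0, 0)ᵀ = 0. ✓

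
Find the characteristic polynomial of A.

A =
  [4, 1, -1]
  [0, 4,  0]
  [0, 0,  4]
x^3 - 12*x^2 + 48*x - 64

Expanding det(x·I − A) (e.g. by cofactor expansion or by noting that A is similar to its Jordan form J, which has the same characteristic polynomial as A) gives
  χ_A(x) = x^3 - 12*x^2 + 48*x - 64
which factors as (x - 4)^3. The eigenvalues (with algebraic multiplicities) are λ = 4 with multiplicity 3.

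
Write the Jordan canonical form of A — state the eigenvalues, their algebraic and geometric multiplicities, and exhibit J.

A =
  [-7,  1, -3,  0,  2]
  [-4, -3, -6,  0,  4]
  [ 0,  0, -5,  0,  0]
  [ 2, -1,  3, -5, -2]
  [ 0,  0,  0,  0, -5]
J_2(-5) ⊕ J_1(-5) ⊕ J_1(-5) ⊕ J_1(-5)

The characteristic polynomial is
  det(x·I − A) = x^5 + 25*x^4 + 250*x^3 + 1250*x^2 + 3125*x + 3125 = (x + 5)^5

Eigenvalues and multiplicities (the geometric multiplicity of λ is n − rank(A − λI), which equals the number of Jordan blocks for λ):
  λ = -5: algebraic multiplicity = 5, geometric multiplicity = 4

Determining the block sizes for each eigenvalue:
  λ = -5: 4 blocks summing to 5 forces exactly one block of size 2 and the rest size 1 → block sizes [2, 1, 1, 1]

Assembling the blocks gives a Jordan form
J =
  [-5,  1,  0,  0,  0]
  [ 0, -5,  0,  0,  0]
  [ 0,  0, -5,  0,  0]
  [ 0,  0,  0, -5,  0]
  [ 0,  0,  0,  0, -5]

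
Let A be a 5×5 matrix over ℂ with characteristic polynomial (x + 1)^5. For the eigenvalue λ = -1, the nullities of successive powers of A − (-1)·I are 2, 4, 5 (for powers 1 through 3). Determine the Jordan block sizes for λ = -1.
Block sizes for λ = -1: [3, 2]

From the dimensions of kernels of powers, the number of Jordan blocks of size at least j is d_j − d_{j−1} where d_j = dim ker(N^j) (with d_0 = 0). Computing the differences gives [2, 2, 1].
The number of blocks of size exactly k is (#blocks of size ≥ k) − (#blocks of size ≥ k + 1), so the partition is: 1 block(s) of size 2, 1 block(s) of size 3.
In nonincreasing order the block sizes are [3, 2].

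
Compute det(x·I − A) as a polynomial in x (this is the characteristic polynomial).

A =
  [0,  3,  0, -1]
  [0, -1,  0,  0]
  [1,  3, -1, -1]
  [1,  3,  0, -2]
x^4 + 4*x^3 + 6*x^2 + 4*x + 1

Expanding det(x·I − A) (e.g. by cofactor expansion or by noting that A is similar to its Jordan form J, which has the same characteristic polynomial as A) gives
  χ_A(x) = x^4 + 4*x^3 + 6*x^2 + 4*x + 1
which factors as (x + 1)^4. The eigenvalues (with algebraic multiplicities) are λ = -1 with multiplicity 4.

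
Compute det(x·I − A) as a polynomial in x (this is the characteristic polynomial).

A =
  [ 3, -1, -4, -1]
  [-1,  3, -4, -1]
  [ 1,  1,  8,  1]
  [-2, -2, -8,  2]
x^4 - 16*x^3 + 96*x^2 - 256*x + 256

Expanding det(x·I − A) (e.g. by cofactor expansion or by noting that A is similar to its Jordan form J, which has the same characteristic polynomial as A) gives
  χ_A(x) = x^4 - 16*x^3 + 96*x^2 - 256*x + 256
which factors as (x - 4)^4. The eigenvalues (with algebraic multiplicities) are λ = 4 with multiplicity 4.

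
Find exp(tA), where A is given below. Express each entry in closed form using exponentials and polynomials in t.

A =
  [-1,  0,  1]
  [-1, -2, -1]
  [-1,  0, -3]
e^{tA} =
  [t*exp(-2*t) + exp(-2*t), 0, t*exp(-2*t)]
  [-t*exp(-2*t), exp(-2*t), -t*exp(-2*t)]
  [-t*exp(-2*t), 0, -t*exp(-2*t) + exp(-2*t)]

Strategy: write A = P · J · P⁻¹ where J is a Jordan canonical form, so e^{tA} = P · e^{tJ} · P⁻¹, and e^{tJ} can be computed block-by-block.

A has Jordan form
J =
  [-2,  1,  0]
  [ 0, -2,  0]
  [ 0,  0, -2]
(up to reordering of blocks).

Per-block formulas:
  For a 1×1 block at λ = -2: exp(t · [-2]) = [e^(-2t)].
  For a 2×2 Jordan block J_2(-2): exp(t · J_2(-2)) = e^(-2t)·(I + t·N), where N is the 2×2 nilpotent shift.

After assembling e^{tJ} and conjugating by P, we get:

e^{tA} =
  [t*exp(-2*t) + exp(-2*t), 0, t*exp(-2*t)]
  [-t*exp(-2*t), exp(-2*t), -t*exp(-2*t)]
  [-t*exp(-2*t), 0, -t*exp(-2*t) + exp(-2*t)]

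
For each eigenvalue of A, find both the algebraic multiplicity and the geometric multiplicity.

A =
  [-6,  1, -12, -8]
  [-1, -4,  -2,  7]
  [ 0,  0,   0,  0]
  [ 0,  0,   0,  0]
λ = -5: alg = 2, geom = 1; λ = 0: alg = 2, geom = 2

Step 1 — factor the characteristic polynomial to read off the algebraic multiplicities:
  χ_A(x) = x^2*(x + 5)^2

Step 2 — compute geometric multiplicities via the rank-nullity identity g(λ) = n − rank(A − λI):
  rank(A − (-5)·I) = 3, so dim ker(A − (-5)·I) = n − 3 = 1
  rank(A − (0)·I) = 2, so dim ker(A − (0)·I) = n − 2 = 2

Summary:
  λ = -5: algebraic multiplicity = 2, geometric multiplicity = 1
  λ = 0: algebraic multiplicity = 2, geometric multiplicity = 2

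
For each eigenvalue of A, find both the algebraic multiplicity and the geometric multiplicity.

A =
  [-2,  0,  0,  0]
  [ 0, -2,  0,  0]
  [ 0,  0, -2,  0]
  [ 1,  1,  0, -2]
λ = -2: alg = 4, geom = 3

Step 1 — factor the characteristic polynomial to read off the algebraic multiplicities:
  χ_A(x) = (x + 2)^4

Step 2 — compute geometric multiplicities via the rank-nullity identity g(λ) = n − rank(A − λI):
  rank(A − (-2)·I) = 1, so dim ker(A − (-2)·I) = n − 1 = 3

Summary:
  λ = -2: algebraic multiplicity = 4, geometric multiplicity = 3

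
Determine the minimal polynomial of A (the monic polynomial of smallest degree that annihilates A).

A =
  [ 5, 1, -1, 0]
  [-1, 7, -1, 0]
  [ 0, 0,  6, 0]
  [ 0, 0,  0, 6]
x^2 - 12*x + 36

The characteristic polynomial is χ_A(x) = (x - 6)^4, so the eigenvalues are known. The minimal polynomial is
  m_A(x) = Π_λ (x − λ)^{k_λ}
where k_λ is the size of the *largest* Jordan block for λ (equivalently, the smallest k with (A − λI)^k v = 0 for every generalised eigenvector v of λ).

  λ = 6: largest Jordan block has size 2, contributing (x − 6)^2

So m_A(x) = (x - 6)^2 = x^2 - 12*x + 36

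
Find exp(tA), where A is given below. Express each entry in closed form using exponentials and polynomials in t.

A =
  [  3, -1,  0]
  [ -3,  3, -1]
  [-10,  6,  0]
e^{tA} =
  [2*t^2*exp(2*t) + t*exp(2*t) + exp(2*t), -t^2*exp(2*t) - t*exp(2*t), t^2*exp(2*t)/2]
  [2*t^2*exp(2*t) - 3*t*exp(2*t), -t^2*exp(2*t) + t*exp(2*t) + exp(2*t), t^2*exp(2*t)/2 - t*exp(2*t)]
  [-4*t^2*exp(2*t) - 10*t*exp(2*t), 2*t^2*exp(2*t) + 6*t*exp(2*t), -t^2*exp(2*t) - 2*t*exp(2*t) + exp(2*t)]

Strategy: write A = P · J · P⁻¹ where J is a Jordan canonical form, so e^{tA} = P · e^{tJ} · P⁻¹, and e^{tJ} can be computed block-by-block.

A has Jordan form
J =
  [2, 1, 0]
  [0, 2, 1]
  [0, 0, 2]
(up to reordering of blocks).

Per-block formulas:
  For a 3×3 Jordan block J_3(2): exp(t · J_3(2)) = e^(2t)·(I + t·N + (t^2/2)·N^2), where N is the 3×3 nilpotent shift.

After assembling e^{tJ} and conjugating by P, we get:

e^{tA} =
  [2*t^2*exp(2*t) + t*exp(2*t) + exp(2*t), -t^2*exp(2*t) - t*exp(2*t), t^2*exp(2*t)/2]
  [2*t^2*exp(2*t) - 3*t*exp(2*t), -t^2*exp(2*t) + t*exp(2*t) + exp(2*t), t^2*exp(2*t)/2 - t*exp(2*t)]
  [-4*t^2*exp(2*t) - 10*t*exp(2*t), 2*t^2*exp(2*t) + 6*t*exp(2*t), -t^2*exp(2*t) - 2*t*exp(2*t) + exp(2*t)]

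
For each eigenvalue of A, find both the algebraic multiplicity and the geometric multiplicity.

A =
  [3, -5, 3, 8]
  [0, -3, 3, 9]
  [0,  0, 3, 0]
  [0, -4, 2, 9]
λ = 3: alg = 4, geom = 2

Step 1 — factor the characteristic polynomial to read off the algebraic multiplicities:
  χ_A(x) = (x - 3)^4

Step 2 — compute geometric multiplicities via the rank-nullity identity g(λ) = n − rank(A − λI):
  rank(A − (3)·I) = 2, so dim ker(A − (3)·I) = n − 2 = 2

Summary:
  λ = 3: algebraic multiplicity = 4, geometric multiplicity = 2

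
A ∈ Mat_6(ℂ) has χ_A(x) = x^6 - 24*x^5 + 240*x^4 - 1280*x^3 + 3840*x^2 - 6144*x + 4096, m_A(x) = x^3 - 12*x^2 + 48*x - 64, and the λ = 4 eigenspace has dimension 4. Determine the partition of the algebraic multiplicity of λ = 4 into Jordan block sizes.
Block sizes for λ = 4: [3, 1, 1, 1]

Step 1 — from the characteristic polynomial, algebraic multiplicity of λ = 4 is 6. From dim ker(A − (4)·I) = 4, there are exactly 4 Jordan blocks for λ = 4.
Step 2 — from the minimal polynomial, the factor (x − 4)^3 tells us the largest block for λ = 4 has size 3.
Step 3 — with total size 6, 4 blocks, and largest block 3, the block sizes (in nonincreasing order) are [3, 1, 1, 1].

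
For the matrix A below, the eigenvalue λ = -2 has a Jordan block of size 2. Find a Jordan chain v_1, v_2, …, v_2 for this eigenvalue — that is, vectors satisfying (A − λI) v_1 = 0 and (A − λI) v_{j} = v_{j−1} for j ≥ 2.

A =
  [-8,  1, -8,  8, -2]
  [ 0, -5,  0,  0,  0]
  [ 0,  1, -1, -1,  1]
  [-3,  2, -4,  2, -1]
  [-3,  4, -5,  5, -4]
A Jordan chain for λ = -2 of length 2:
v_1 = (2, 0, -1, 1, 2)ᵀ
v_2 = (1, 0, -1, 0, 0)ᵀ

Let N = A − (-2)·I. We want v_2 with N^2 v_2 = 0 but N^1 v_2 ≠ 0; then v_{j-1} := N · v_j for j = 2, …, 2.

Pick v_2 = (1, 0, -1, 0, 0)ᵀ.
Then v_1 = N · v_2 = (2, 0, -1, 1, 2)ᵀ.

Sanity check: (A − (-2)·I) v_1 = (0, 0, 0, 0, 0)ᵀ = 0. ✓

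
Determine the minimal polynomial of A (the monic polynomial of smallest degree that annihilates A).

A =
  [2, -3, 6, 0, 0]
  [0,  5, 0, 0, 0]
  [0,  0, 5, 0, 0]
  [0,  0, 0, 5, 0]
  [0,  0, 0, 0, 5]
x^2 - 7*x + 10

The characteristic polynomial is χ_A(x) = (x - 5)^4*(x - 2), so the eigenvalues are known. The minimal polynomial is
  m_A(x) = Π_λ (x − λ)^{k_λ}
where k_λ is the size of the *largest* Jordan block for λ (equivalently, the smallest k with (A − λI)^k v = 0 for every generalised eigenvector v of λ).

  λ = 2: largest Jordan block has size 1, contributing (x − 2)
  λ = 5: largest Jordan block has size 1, contributing (x − 5)

So m_A(x) = (x - 5)*(x - 2) = x^2 - 7*x + 10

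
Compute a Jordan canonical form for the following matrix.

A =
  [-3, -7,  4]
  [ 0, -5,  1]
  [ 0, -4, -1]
J_3(-3)

The characteristic polynomial is
  det(x·I − A) = x^3 + 9*x^2 + 27*x + 27 = (x + 3)^3

Eigenvalues and multiplicities (the geometric multiplicity of λ is n − rank(A − λI), which equals the number of Jordan blocks for λ):
  λ = -3: algebraic multiplicity = 3, geometric multiplicity = 1

Determining the block sizes for each eigenvalue:
  λ = -3: one block (gm = 1), so the single block has size am = 3 → block sizes [3]

Assembling the blocks gives a Jordan form
J =
  [-3,  1,  0]
  [ 0, -3,  1]
  [ 0,  0, -3]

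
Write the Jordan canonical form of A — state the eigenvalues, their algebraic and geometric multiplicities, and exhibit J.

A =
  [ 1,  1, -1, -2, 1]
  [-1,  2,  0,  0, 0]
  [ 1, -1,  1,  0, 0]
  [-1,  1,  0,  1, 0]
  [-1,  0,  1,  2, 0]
J_3(1) ⊕ J_1(1) ⊕ J_1(1)

The characteristic polynomial is
  det(x·I − A) = x^5 - 5*x^4 + 10*x^3 - 10*x^2 + 5*x - 1 = (x - 1)^5

Eigenvalues and multiplicities (the geometric multiplicity of λ is n − rank(A − λI), which equals the number of Jordan blocks for λ):
  λ = 1: algebraic multiplicity = 5, geometric multiplicity = 3

Determining the block sizes for each eigenvalue:
  λ = 1: with am = 5 and gm = 3, the partition is not yet determined (e.g. several partitions of 5 into 3 parts exist). Let N = A − (1)·I. Computing rank(N^1) = 2, rank(N^2) = 1, rank(N^3) = 0; the number of blocks of size ≥ j is rank(N^{j−1}) − rank(N^j), giving [3, 1, 1]. So we have 1 block(s) of size 3, 2 block(s) of size 1 → block sizes [3, 1, 1]

Assembling the blocks gives a Jordan form
J =
  [1, 1, 0, 0, 0]
  [0, 1, 1, 0, 0]
  [0, 0, 1, 0, 0]
  [0, 0, 0, 1, 0]
  [0, 0, 0, 0, 1]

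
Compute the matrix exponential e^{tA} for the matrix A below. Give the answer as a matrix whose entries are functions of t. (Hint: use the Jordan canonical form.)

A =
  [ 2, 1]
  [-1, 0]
e^{tA} =
  [t*exp(t) + exp(t), t*exp(t)]
  [-t*exp(t), -t*exp(t) + exp(t)]

Strategy: write A = P · J · P⁻¹ where J is a Jordan canonical form, so e^{tA} = P · e^{tJ} · P⁻¹, and e^{tJ} can be computed block-by-block.

A has Jordan form
J =
  [1, 1]
  [0, 1]
(up to reordering of blocks).

Per-block formulas:
  For a 2×2 Jordan block J_2(1): exp(t · J_2(1)) = e^(1t)·(I + t·N), where N is the 2×2 nilpotent shift.

After assembling e^{tJ} and conjugating by P, we get:

e^{tA} =
  [t*exp(t) + exp(t), t*exp(t)]
  [-t*exp(t), -t*exp(t) + exp(t)]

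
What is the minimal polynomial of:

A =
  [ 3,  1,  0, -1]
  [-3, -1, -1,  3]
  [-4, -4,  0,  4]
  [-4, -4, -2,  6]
x^3 - 6*x^2 + 12*x - 8

The characteristic polynomial is χ_A(x) = (x - 2)^4, so the eigenvalues are known. The minimal polynomial is
  m_A(x) = Π_λ (x − λ)^{k_λ}
where k_λ is the size of the *largest* Jordan block for λ (equivalently, the smallest k with (A − λI)^k v = 0 for every generalised eigenvector v of λ).

  λ = 2: largest Jordan block has size 3, contributing (x − 2)^3

So m_A(x) = (x - 2)^3 = x^3 - 6*x^2 + 12*x - 8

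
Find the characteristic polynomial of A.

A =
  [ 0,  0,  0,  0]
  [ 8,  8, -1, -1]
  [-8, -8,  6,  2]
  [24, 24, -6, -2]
x^4 - 12*x^3 + 48*x^2 - 64*x

Expanding det(x·I − A) (e.g. by cofactor expansion or by noting that A is similar to its Jordan form J, which has the same characteristic polynomial as A) gives
  χ_A(x) = x^4 - 12*x^3 + 48*x^2 - 64*x
which factors as x*(x - 4)^3. The eigenvalues (with algebraic multiplicities) are λ = 0 with multiplicity 1, λ = 4 with multiplicity 3.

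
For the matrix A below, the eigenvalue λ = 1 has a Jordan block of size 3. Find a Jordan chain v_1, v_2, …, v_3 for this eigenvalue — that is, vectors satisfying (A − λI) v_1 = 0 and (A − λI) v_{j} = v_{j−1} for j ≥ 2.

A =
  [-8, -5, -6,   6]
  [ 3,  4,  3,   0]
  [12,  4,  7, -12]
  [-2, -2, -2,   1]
A Jordan chain for λ = 1 of length 3:
v_1 = (-18, 18, 0, -12)ᵀ
v_2 = (-9, 3, 12, -2)ᵀ
v_3 = (1, 0, 0, 0)ᵀ

Let N = A − (1)·I. We want v_3 with N^3 v_3 = 0 but N^2 v_3 ≠ 0; then v_{j-1} := N · v_j for j = 3, …, 2.

Pick v_3 = (1, 0, 0, 0)ᵀ.
Then v_2 = N · v_3 = (-9, 3, 12, -2)ᵀ.
Then v_1 = N · v_2 = (-18, 18, 0, -12)ᵀ.

Sanity check: (A − (1)·I) v_1 = (0, 0, 0, 0)ᵀ = 0. ✓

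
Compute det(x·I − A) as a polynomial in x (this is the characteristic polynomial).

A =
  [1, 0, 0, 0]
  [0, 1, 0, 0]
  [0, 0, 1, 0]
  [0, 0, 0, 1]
x^4 - 4*x^3 + 6*x^2 - 4*x + 1

Expanding det(x·I − A) (e.g. by cofactor expansion or by noting that A is similar to its Jordan form J, which has the same characteristic polynomial as A) gives
  χ_A(x) = x^4 - 4*x^3 + 6*x^2 - 4*x + 1
which factors as (x - 1)^4. The eigenvalues (with algebraic multiplicities) are λ = 1 with multiplicity 4.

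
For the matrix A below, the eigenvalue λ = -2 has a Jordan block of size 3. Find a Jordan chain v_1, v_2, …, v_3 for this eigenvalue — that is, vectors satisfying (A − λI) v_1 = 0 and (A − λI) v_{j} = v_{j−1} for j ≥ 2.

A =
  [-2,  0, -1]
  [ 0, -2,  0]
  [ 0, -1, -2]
A Jordan chain for λ = -2 of length 3:
v_1 = (1, 0, 0)ᵀ
v_2 = (0, 0, -1)ᵀ
v_3 = (0, 1, 0)ᵀ

Let N = A − (-2)·I. We want v_3 with N^3 v_3 = 0 but N^2 v_3 ≠ 0; then v_{j-1} := N · v_j for j = 3, …, 2.

Pick v_3 = (0, 1, 0)ᵀ.
Then v_2 = N · v_3 = (0, 0, -1)ᵀ.
Then v_1 = N · v_2 = (1, 0, 0)ᵀ.

Sanity check: (A − (-2)·I) v_1 = (0, 0, 0)ᵀ = 0. ✓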